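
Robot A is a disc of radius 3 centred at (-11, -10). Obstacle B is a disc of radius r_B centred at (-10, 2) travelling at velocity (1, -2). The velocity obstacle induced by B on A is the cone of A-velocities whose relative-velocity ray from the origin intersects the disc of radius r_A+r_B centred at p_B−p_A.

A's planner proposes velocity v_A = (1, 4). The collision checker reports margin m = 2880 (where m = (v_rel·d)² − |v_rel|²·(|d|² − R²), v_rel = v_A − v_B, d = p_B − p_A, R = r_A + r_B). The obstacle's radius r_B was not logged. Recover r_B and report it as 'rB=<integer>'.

m = 2880
d = (1, 12);  v_rel = (0, 6),  |v_rel|² = 36
v_rel×d = (0)·(12) − (6)·(1) = -6
since m = R²·36 − (-6)²:  R² = (36 + 2880) / 36 = 81
R = √81 = 9  ⇒  r_B = 9 − 3 = 6

rB=6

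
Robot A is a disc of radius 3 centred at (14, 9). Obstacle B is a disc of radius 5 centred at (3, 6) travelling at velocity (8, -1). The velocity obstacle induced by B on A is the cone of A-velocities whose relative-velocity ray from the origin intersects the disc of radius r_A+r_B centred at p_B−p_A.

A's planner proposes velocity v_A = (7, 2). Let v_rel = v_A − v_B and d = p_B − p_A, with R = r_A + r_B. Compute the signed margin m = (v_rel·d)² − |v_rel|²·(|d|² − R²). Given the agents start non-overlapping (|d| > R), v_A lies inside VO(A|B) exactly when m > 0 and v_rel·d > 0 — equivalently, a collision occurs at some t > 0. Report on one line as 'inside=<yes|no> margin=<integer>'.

d = (-11, -3),  |d|² = 130;  R = 3+5 = 8,  c = 130−8² = 66
v_rel = (-1, 3),  |v_rel|² = 10;  v_rel·d = (-1)·(-11) + (3)·(-3) = 2
10·t² − 4·t + 66 = 0  ⇒  m = 2² − 10·66 = -656
m = -656 < 0,  v_rel·d = 2 > 0  ⇒  outside

inside=no margin=-656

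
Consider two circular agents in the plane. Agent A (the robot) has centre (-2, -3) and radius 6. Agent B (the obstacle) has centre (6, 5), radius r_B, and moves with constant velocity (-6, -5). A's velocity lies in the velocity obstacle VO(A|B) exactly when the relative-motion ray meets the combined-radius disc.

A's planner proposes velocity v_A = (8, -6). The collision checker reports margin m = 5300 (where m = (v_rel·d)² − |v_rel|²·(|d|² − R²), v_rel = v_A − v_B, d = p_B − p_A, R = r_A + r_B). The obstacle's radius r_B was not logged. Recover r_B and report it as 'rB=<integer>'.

m = 5300
d = (8, 8);  v_rel = (14, -1),  |v_rel|² = 197
v_rel×d = (14)·(8) − (-1)·(8) = 120
since m = R²·197 − 120²:  R² = (14400 + 5300) / 197 = 100
R = √100 = 10  ⇒  r_B = 10 − 6 = 4

rB=4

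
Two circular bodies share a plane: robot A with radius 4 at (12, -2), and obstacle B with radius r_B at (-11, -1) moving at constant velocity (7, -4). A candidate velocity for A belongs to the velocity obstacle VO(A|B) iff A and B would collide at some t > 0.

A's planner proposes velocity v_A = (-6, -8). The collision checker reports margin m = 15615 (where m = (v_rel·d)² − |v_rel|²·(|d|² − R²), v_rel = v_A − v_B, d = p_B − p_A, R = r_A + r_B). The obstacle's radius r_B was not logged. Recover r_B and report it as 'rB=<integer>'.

m = 15615
d = (-23, 1);  v_rel = (-13, -4),  |v_rel|² = 185
v_rel×d = (-13)·(1) − (-4)·(-23) = -105
since m = R²·185 − (-105)²:  R² = (11025 + 15615) / 185 = 144
R = √144 = 12  ⇒  r_B = 12 − 4 = 8

rB=8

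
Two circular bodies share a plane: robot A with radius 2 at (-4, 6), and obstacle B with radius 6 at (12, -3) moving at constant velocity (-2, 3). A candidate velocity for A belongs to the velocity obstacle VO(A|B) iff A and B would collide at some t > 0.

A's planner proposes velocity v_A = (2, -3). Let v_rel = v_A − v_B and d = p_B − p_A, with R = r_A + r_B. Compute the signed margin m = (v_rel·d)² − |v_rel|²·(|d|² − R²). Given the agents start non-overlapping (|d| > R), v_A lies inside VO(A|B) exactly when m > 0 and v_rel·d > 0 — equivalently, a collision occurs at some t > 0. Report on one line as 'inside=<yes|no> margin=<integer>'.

d = (16, -9),  |d|² = 337;  R = 2+6 = 8,  c = 337−8² = 273
v_rel = (4, -6),  |v_rel|² = 52;  v_rel·d = (4)·(16) + (-6)·(-9) = 118
52·t² − 236·t + 273 = 0  ⇒  m = 118² − 52·273 = -272
m = -272 < 0,  v_rel·d = 118 > 0  ⇒  outside

inside=no margin=-272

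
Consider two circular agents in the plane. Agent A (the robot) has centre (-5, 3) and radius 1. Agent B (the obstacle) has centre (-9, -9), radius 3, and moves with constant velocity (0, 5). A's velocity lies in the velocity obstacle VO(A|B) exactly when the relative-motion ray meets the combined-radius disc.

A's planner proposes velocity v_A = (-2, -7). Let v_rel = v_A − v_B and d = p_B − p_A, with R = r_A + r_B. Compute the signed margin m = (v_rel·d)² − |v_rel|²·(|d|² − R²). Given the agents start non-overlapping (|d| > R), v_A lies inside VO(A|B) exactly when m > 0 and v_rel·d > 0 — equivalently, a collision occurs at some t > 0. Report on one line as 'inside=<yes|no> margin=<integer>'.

d = (-4, -12),  |d|² = 160;  R = 1+3 = 4,  c = 160−4² = 144
v_rel = (-2, -12),  |v_rel|² = 148;  v_rel·d = (-2)·(-4) + (-12)·(-12) = 152
148·t² − 304·t + 144 = 0  ⇒  m = 152² − 148·144 = 1792
m = 1792 > 0,  v_rel·d = 152 > 0  ⇒  inside

inside=yes margin=1792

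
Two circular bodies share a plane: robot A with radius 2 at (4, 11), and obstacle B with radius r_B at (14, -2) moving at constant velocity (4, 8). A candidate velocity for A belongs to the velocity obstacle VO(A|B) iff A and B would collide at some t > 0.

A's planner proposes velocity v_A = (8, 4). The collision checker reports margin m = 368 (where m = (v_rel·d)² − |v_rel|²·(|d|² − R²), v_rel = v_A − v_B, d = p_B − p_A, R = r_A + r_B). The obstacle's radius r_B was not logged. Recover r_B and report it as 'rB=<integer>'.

m = 368
d = (10, -13);  v_rel = (4, -4),  |v_rel|² = 32
v_rel×d = (4)·(-13) − (-4)·(10) = -12
since m = R²·32 − (-12)²:  R² = (144 + 368) / 32 = 16
R = √16 = 4  ⇒  r_B = 4 − 2 = 2

rB=2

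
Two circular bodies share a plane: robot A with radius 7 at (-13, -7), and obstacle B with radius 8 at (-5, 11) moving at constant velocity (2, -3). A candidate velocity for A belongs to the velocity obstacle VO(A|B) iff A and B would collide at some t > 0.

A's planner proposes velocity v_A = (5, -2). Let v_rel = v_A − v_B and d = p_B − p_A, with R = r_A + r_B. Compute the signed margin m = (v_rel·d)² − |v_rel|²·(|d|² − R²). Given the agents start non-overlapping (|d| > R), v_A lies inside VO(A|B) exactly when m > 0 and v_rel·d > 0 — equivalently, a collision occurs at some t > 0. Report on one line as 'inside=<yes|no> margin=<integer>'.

d = (8, 18),  |d|² = 388;  R = 7+8 = 15,  c = 388−15² = 163
v_rel = (3, 1),  |v_rel|² = 10;  v_rel·d = (3)·(8) + (1)·(18) = 42
10·t² − 84·t + 163 = 0  ⇒  m = 42² − 10·163 = 134
m = 134 > 0,  v_rel·d = 42 > 0  ⇒  inside

inside=yes margin=134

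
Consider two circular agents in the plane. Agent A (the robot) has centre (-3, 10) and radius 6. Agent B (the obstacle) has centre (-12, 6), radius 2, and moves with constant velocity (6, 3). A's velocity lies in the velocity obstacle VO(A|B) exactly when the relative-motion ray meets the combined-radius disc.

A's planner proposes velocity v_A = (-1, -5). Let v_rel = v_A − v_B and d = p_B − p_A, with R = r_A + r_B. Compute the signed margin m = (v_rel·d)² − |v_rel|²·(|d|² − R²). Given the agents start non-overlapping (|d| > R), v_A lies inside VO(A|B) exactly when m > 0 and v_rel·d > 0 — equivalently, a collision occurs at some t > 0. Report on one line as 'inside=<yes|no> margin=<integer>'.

d = (-9, -4),  |d|² = 97;  R = 6+2 = 8,  c = 97−8² = 33
v_rel = (-7, -8),  |v_rel|² = 113;  v_rel·d = (-7)·(-9) + (-8)·(-4) = 95
113·t² − 190·t + 33 = 0  ⇒  m = 95² − 113·33 = 5296
m = 5296 > 0,  v_rel·d = 95 > 0  ⇒  inside

inside=yes margin=5296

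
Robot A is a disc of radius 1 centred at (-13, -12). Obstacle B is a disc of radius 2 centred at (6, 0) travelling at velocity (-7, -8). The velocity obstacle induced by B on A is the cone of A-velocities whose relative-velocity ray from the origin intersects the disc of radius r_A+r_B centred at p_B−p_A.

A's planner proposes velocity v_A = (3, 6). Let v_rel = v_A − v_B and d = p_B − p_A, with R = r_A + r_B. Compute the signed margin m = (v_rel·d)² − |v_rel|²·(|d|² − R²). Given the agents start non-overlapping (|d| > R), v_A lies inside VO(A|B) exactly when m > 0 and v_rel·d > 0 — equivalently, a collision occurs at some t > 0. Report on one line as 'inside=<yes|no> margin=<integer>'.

d = (19, 12),  |d|² = 505;  R = 1+2 = 3,  c = 505−3² = 496
v_rel = (10, 14),  |v_rel|² = 296;  v_rel·d = (10)·(19) + (14)·(12) = 358
296·t² − 716·t + 496 = 0  ⇒  m = 358² − 296·496 = -18652
m = -18652 < 0,  v_rel·d = 358 > 0  ⇒  outside

inside=no margin=-18652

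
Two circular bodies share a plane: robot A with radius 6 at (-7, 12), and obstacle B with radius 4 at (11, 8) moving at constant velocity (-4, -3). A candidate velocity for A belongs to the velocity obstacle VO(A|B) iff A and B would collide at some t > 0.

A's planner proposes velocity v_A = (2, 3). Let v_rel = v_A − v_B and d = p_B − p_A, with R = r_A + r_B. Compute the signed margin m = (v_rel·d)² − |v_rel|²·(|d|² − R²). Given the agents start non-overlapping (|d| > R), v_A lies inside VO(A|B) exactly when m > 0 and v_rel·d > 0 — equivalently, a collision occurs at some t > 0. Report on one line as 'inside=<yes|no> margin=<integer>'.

d = (18, -4),  |d|² = 340;  R = 6+4 = 10,  c = 340−10² = 240
v_rel = (6, 6),  |v_rel|² = 72;  v_rel·d = (6)·(18) + (6)·(-4) = 84
72·t² − 168·t + 240 = 0  ⇒  m = 84² − 72·240 = -10224
m = -10224 < 0,  v_rel·d = 84 > 0  ⇒  outside

inside=no margin=-10224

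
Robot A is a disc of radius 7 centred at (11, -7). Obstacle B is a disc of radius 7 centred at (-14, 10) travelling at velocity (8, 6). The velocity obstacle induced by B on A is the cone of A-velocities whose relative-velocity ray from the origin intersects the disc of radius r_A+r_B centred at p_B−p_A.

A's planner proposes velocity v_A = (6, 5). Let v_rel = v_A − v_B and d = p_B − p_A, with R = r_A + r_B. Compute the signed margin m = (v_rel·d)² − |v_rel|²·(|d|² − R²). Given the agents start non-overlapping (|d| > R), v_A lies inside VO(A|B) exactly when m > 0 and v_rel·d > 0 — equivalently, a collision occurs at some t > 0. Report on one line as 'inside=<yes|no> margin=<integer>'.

d = (-25, 17),  |d|² = 914;  R = 7+7 = 14,  c = 914−14² = 718
v_rel = (-2, -1),  |v_rel|² = 5;  v_rel·d = (-2)·(-25) + (-1)·(17) = 33
5·t² − 66·t + 718 = 0  ⇒  m = 33² − 5·718 = -2501
m = -2501 < 0,  v_rel·d = 33 > 0  ⇒  outside

inside=no margin=-2501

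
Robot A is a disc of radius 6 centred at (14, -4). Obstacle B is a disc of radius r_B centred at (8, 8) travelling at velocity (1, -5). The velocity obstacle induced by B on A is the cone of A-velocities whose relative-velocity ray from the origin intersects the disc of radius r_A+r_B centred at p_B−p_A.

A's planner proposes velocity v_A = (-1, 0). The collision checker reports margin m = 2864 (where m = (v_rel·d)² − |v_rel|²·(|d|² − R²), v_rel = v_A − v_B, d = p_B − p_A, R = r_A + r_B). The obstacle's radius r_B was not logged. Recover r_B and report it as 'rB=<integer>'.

m = 2864
d = (-6, 12);  v_rel = (-2, 5),  |v_rel|² = 29
v_rel×d = (-2)·(12) − (5)·(-6) = 6
since m = R²·29 − 6²:  R² = (36 + 2864) / 29 = 100
R = √100 = 10  ⇒  r_B = 10 − 6 = 4

rB=4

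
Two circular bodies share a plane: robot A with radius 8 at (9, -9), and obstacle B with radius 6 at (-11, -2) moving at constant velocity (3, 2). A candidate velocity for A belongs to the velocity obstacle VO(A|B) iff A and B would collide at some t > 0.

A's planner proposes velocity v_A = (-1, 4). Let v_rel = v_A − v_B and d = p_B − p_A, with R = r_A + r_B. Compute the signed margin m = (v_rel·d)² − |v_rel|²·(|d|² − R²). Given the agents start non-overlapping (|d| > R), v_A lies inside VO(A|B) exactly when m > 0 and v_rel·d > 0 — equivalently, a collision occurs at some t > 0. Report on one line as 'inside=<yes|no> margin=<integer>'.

d = (-20, 7),  |d|² = 449;  R = 8+6 = 14,  c = 449−14² = 253
v_rel = (-4, 2),  |v_rel|² = 20;  v_rel·d = (-4)·(-20) + (2)·(7) = 94
20·t² − 188·t + 253 = 0  ⇒  m = 94² − 20·253 = 3776
m = 3776 > 0,  v_rel·d = 94 > 0  ⇒  inside

inside=yes margin=3776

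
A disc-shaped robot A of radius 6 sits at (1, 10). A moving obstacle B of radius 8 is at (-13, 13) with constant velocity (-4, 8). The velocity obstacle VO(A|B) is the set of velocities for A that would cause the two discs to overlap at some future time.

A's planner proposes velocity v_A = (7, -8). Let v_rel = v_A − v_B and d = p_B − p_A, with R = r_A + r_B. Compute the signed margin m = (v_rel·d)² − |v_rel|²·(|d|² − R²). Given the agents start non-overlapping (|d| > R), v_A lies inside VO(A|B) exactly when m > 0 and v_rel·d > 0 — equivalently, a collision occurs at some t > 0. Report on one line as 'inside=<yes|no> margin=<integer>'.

d = (-14, 3),  |d|² = 205;  R = 6+8 = 14,  c = 205−14² = 9
v_rel = (11, -16),  |v_rel|² = 377;  v_rel·d = (11)·(-14) + (-16)·(3) = -202
377·t² + 404·t + 9 = 0  ⇒  m = (-202)² − 377·9 = 37411
m = 37411 > 0,  v_rel·d = -202 < 0  ⇒  outside

inside=no margin=37411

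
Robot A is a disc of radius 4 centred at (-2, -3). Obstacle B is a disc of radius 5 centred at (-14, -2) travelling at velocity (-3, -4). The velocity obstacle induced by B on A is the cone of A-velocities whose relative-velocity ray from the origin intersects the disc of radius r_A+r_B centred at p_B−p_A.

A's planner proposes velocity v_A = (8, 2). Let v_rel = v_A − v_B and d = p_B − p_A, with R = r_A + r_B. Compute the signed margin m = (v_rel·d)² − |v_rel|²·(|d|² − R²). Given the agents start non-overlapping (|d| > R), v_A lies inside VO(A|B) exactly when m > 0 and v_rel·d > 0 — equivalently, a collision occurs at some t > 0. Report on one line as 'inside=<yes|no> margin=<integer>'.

d = (-12, 1),  |d|² = 145;  R = 4+5 = 9,  c = 145−9² = 64
v_rel = (11, 6),  |v_rel|² = 157;  v_rel·d = (11)·(-12) + (6)·(1) = -126
157·t² + 252·t + 64 = 0  ⇒  m = (-126)² − 157·64 = 5828
m = 5828 > 0,  v_rel·d = -126 < 0  ⇒  outside

inside=no margin=5828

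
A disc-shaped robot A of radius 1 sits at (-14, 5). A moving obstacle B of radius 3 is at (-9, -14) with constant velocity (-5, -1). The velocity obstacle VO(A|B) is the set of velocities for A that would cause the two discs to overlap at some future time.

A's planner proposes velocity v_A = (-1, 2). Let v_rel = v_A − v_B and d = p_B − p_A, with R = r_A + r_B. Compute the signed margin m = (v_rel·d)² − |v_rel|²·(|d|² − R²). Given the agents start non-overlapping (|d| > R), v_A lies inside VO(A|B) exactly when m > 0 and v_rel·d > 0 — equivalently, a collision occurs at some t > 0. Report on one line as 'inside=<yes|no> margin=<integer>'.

d = (5, -19),  |d|² = 386;  R = 1+3 = 4,  c = 386−4² = 370
v_rel = (4, 3),  |v_rel|² = 25;  v_rel·d = (4)·(5) + (3)·(-19) = -37
25·t² + 74·t + 370 = 0  ⇒  m = (-37)² − 25·370 = -7881
m = -7881 < 0,  v_rel·d = -37 < 0  ⇒  outside

inside=no margin=-7881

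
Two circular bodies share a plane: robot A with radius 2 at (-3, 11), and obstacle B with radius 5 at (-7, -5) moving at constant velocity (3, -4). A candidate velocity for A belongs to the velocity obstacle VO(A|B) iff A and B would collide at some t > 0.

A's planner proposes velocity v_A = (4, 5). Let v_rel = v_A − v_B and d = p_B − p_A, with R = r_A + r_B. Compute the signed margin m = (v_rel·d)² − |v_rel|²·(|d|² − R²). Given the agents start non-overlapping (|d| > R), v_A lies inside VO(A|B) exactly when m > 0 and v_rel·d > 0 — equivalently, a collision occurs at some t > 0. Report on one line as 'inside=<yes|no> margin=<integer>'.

d = (-4, -16),  |d|² = 272;  R = 2+5 = 7,  c = 272−7² = 223
v_rel = (1, 9),  |v_rel|² = 82;  v_rel·d = (1)·(-4) + (9)·(-16) = -148
82·t² + 296·t + 223 = 0  ⇒  m = (-148)² − 82·223 = 3618
m = 3618 > 0,  v_rel·d = -148 < 0  ⇒  outside

inside=no margin=3618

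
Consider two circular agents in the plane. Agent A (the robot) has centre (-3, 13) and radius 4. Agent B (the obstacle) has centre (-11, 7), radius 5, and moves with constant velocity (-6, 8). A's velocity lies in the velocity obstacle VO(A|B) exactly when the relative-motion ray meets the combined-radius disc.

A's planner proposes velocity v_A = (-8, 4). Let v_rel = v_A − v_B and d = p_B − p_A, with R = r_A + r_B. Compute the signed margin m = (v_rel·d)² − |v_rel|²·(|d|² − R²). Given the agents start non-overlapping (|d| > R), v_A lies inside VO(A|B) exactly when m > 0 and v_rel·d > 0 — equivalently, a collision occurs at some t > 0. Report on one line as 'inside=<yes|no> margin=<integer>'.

d = (-8, -6),  |d|² = 100;  R = 4+5 = 9,  c = 100−9² = 19
v_rel = (-2, -4),  |v_rel|² = 20;  v_rel·d = (-2)·(-8) + (-4)·(-6) = 40
20·t² − 80·t + 19 = 0  ⇒  m = 40² − 20·19 = 1220
m = 1220 > 0,  v_rel·d = 40 > 0  ⇒  inside

inside=yes margin=1220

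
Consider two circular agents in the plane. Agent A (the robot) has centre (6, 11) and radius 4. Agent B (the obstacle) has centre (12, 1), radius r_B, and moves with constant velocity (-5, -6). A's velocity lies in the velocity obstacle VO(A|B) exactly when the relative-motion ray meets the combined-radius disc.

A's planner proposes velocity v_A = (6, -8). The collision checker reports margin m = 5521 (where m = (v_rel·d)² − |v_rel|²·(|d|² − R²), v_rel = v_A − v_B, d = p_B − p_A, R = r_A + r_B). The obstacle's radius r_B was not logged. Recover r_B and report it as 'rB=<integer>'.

m = 5521
d = (6, -10);  v_rel = (11, -2),  |v_rel|² = 125
v_rel×d = (11)·(-10) − (-2)·(6) = -98
since m = R²·125 − (-98)²:  R² = (9604 + 5521) / 125 = 121
R = √121 = 11  ⇒  r_B = 11 − 4 = 7

rB=7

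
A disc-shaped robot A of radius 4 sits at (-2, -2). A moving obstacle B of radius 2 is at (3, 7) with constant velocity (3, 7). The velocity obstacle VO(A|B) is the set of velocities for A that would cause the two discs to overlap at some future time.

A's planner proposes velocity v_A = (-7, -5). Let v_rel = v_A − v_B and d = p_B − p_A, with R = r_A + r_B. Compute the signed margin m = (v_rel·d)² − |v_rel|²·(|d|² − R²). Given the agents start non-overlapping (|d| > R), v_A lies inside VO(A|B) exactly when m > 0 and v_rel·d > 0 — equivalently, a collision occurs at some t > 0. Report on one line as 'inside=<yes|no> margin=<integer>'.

d = (5, 9),  |d|² = 106;  R = 4+2 = 6,  c = 106−6² = 70
v_rel = (-10, -12),  |v_rel|² = 244;  v_rel·d = (-10)·(5) + (-12)·(9) = -158
244·t² + 316·t + 70 = 0  ⇒  m = (-158)² − 244·70 = 7884
m = 7884 > 0,  v_rel·d = -158 < 0  ⇒  outside

inside=no margin=7884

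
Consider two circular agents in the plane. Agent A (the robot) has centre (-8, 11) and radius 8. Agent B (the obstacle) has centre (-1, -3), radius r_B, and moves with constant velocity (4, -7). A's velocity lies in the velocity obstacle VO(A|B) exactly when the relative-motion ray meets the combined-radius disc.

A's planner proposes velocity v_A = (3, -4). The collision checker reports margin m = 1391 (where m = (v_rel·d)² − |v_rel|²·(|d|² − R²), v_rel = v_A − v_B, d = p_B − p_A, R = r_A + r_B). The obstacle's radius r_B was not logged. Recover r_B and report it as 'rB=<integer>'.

m = 1391
d = (7, -14);  v_rel = (-1, 3),  |v_rel|² = 10
v_rel×d = (-1)·(-14) − (3)·(7) = -7
since m = R²·10 − (-7)²:  R² = (49 + 1391) / 10 = 144
R = √144 = 12  ⇒  r_B = 12 − 8 = 4

rB=4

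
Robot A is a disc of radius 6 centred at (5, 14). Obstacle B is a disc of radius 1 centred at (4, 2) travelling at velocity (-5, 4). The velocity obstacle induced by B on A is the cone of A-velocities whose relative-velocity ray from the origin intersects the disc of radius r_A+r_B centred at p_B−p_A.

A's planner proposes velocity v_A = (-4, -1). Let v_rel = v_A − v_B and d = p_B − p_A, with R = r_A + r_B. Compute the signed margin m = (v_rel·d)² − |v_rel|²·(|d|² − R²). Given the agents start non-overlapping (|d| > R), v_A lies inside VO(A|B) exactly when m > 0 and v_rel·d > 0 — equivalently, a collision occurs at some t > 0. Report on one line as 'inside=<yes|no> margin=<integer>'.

d = (-1, -12),  |d|² = 145;  R = 6+1 = 7,  c = 145−7² = 96
v_rel = (1, -5),  |v_rel|² = 26;  v_rel·d = (1)·(-1) + (-5)·(-12) = 59
26·t² − 118·t + 96 = 0  ⇒  m = 59² − 26·96 = 985
m = 985 > 0,  v_rel·d = 59 > 0  ⇒  inside

inside=yes margin=985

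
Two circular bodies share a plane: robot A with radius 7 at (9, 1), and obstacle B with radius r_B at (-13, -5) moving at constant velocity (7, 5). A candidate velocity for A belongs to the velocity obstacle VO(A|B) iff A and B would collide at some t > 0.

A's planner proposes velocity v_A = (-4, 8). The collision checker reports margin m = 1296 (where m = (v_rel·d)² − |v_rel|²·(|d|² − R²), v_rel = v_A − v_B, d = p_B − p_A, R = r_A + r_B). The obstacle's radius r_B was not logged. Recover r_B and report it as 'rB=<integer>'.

m = 1296
d = (-22, -6);  v_rel = (-11, 3),  |v_rel|² = 130
v_rel×d = (-11)·(-6) − (3)·(-22) = 132
since m = R²·130 − 132²:  R² = (17424 + 1296) / 130 = 144
R = √144 = 12  ⇒  r_B = 12 − 7 = 5

rB=5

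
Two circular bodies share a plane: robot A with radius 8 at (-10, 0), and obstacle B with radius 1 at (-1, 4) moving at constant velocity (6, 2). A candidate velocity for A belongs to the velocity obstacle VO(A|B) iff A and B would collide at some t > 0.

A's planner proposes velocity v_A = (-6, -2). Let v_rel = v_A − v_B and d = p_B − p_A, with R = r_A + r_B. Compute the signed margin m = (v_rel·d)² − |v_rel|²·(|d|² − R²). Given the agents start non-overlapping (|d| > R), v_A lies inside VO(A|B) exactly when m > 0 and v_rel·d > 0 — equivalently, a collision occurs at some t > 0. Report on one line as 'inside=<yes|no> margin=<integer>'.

d = (9, 4),  |d|² = 97;  R = 8+1 = 9,  c = 97−9² = 16
v_rel = (-12, -4),  |v_rel|² = 160;  v_rel·d = (-12)·(9) + (-4)·(4) = -124
160·t² + 248·t + 16 = 0  ⇒  m = (-124)² − 160·16 = 12816
m = 12816 > 0,  v_rel·d = -124 < 0  ⇒  outside

inside=no margin=12816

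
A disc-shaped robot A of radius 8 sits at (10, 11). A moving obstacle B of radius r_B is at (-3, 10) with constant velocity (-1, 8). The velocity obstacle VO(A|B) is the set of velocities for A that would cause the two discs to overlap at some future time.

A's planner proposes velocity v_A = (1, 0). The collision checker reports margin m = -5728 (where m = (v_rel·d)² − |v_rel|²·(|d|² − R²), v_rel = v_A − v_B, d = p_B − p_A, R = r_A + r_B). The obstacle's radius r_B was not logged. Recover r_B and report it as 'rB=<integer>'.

m = -5728
d = (-13, -1);  v_rel = (2, -8),  |v_rel|² = 68
v_rel×d = (2)·(-1) − (-8)·(-13) = -106
since m = R²·68 − (-106)²:  R² = (11236 + -5728) / 68 = 81
R = √81 = 9  ⇒  r_B = 9 − 8 = 1

rB=1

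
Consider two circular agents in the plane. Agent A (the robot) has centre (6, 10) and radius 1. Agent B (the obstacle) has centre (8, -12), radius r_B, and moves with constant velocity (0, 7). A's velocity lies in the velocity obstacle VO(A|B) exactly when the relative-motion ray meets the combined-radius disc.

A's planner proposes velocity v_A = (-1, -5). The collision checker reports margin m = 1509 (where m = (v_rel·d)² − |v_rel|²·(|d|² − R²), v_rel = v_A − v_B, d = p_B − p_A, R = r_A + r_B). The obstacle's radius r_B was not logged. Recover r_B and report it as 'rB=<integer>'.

m = 1509
d = (2, -22);  v_rel = (-1, -12),  |v_rel|² = 145
v_rel×d = (-1)·(-22) − (-12)·(2) = 46
since m = R²·145 − 46²:  R² = (2116 + 1509) / 145 = 25
R = √25 = 5  ⇒  r_B = 5 − 1 = 4

rB=4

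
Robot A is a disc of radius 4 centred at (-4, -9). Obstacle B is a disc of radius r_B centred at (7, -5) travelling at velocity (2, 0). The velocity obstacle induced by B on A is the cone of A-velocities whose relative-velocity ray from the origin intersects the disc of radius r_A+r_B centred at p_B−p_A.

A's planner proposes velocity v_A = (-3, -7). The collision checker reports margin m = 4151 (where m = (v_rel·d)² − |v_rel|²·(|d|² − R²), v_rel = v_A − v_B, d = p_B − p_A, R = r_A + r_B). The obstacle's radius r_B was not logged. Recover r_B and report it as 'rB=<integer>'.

m = 4151
d = (11, 4);  v_rel = (-5, -7),  |v_rel|² = 74
v_rel×d = (-5)·(4) − (-7)·(11) = 57
since m = R²·74 − 57²:  R² = (3249 + 4151) / 74 = 100
R = √100 = 10  ⇒  r_B = 10 − 4 = 6

rB=6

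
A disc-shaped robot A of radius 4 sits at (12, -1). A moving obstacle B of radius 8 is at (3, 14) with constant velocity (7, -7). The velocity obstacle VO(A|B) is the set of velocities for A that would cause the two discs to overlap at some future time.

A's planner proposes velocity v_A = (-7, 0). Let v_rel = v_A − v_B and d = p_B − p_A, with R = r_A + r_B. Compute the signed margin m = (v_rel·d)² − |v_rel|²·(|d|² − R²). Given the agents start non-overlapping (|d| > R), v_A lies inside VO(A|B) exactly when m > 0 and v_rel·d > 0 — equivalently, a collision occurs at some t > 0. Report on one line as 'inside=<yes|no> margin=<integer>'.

d = (-9, 15),  |d|² = 306;  R = 4+8 = 12,  c = 306−12² = 162
v_rel = (-14, 7),  |v_rel|² = 245;  v_rel·d = (-14)·(-9) + (7)·(15) = 231
245·t² − 462·t + 162 = 0  ⇒  m = 231² − 245·162 = 13671
m = 13671 > 0,  v_rel·d = 231 > 0  ⇒  inside

inside=yes margin=13671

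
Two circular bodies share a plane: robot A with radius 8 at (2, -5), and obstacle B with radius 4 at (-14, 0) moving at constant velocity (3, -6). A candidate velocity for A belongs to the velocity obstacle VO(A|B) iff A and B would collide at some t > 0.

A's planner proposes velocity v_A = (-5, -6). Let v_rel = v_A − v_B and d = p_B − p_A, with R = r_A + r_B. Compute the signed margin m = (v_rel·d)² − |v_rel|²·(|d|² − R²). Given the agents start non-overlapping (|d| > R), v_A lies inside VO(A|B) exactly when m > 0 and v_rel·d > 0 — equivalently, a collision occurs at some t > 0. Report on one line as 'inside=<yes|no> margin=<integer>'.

d = (-16, 5),  |d|² = 281;  R = 8+4 = 12,  c = 281−12² = 137
v_rel = (-8, 0),  |v_rel|² = 64;  v_rel·d = (-8)·(-16) + (0)·(5) = 128
64·t² − 256·t + 137 = 0  ⇒  m = 128² − 64·137 = 7616
m = 7616 > 0,  v_rel·d = 128 > 0  ⇒  inside

inside=yes margin=7616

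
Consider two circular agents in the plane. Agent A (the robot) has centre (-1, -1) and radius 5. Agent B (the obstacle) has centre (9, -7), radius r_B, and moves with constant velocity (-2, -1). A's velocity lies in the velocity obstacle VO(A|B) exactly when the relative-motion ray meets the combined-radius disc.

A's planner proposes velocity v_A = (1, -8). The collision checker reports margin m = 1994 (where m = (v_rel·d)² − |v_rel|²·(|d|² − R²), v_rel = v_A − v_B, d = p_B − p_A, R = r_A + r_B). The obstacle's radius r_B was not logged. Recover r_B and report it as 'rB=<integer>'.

m = 1994
d = (10, -6);  v_rel = (3, -7),  |v_rel|² = 58
v_rel×d = (3)·(-6) − (-7)·(10) = 52
since m = R²·58 − 52²:  R² = (2704 + 1994) / 58 = 81
R = √81 = 9  ⇒  r_B = 9 − 5 = 4

rB=4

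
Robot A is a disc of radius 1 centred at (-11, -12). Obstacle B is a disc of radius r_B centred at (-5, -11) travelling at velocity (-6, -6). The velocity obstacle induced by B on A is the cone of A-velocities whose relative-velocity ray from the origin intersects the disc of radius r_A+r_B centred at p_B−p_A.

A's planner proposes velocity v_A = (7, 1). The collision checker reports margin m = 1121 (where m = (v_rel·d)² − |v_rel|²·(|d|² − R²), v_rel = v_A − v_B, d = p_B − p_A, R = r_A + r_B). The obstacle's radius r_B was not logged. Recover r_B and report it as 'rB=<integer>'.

m = 1121
d = (6, 1);  v_rel = (13, 7),  |v_rel|² = 218
v_rel×d = (13)·(1) − (7)·(6) = -29
since m = R²·218 − (-29)²:  R² = (841 + 1121) / 218 = 9
R = √9 = 3  ⇒  r_B = 3 − 1 = 2

rB=2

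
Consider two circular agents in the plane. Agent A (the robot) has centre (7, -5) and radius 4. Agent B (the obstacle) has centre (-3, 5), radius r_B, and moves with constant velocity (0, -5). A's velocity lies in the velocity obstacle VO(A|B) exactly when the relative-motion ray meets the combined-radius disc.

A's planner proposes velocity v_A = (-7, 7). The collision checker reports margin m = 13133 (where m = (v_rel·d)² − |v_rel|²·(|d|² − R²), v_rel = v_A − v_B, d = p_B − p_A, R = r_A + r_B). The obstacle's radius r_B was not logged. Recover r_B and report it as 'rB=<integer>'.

m = 13133
d = (-10, 10);  v_rel = (-7, 12),  |v_rel|² = 193
v_rel×d = (-7)·(10) − (12)·(-10) = 50
since m = R²·193 − 50²:  R² = (2500 + 13133) / 193 = 81
R = √81 = 9  ⇒  r_B = 9 − 4 = 5

rB=5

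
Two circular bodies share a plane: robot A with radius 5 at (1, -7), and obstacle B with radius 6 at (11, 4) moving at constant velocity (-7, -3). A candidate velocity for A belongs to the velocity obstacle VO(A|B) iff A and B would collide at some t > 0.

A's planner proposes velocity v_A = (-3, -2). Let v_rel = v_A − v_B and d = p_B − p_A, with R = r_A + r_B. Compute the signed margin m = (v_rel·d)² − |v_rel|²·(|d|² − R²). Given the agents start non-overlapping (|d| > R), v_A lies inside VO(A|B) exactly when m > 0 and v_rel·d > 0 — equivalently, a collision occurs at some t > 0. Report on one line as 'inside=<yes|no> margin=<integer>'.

d = (10, 11),  |d|² = 221;  R = 5+6 = 11,  c = 221−11² = 100
v_rel = (4, 1),  |v_rel|² = 17;  v_rel·d = (4)·(10) + (1)·(11) = 51
17·t² − 102·t + 100 = 0  ⇒  m = 51² − 17·100 = 901
m = 901 > 0,  v_rel·d = 51 > 0  ⇒  inside

inside=yes margin=901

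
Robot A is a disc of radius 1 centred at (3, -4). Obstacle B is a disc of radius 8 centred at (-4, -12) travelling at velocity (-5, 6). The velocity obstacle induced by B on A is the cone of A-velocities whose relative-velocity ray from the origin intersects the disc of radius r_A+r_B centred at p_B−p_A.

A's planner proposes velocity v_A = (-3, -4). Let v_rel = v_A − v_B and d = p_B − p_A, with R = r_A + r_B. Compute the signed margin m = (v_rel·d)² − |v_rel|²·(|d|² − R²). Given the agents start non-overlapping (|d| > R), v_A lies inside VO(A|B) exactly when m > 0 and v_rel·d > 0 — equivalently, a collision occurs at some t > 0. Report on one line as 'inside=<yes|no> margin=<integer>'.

d = (-7, -8),  |d|² = 113;  R = 1+8 = 9,  c = 113−9² = 32
v_rel = (2, -10),  |v_rel|² = 104;  v_rel·d = (2)·(-7) + (-10)·(-8) = 66
104·t² − 132·t + 32 = 0  ⇒  m = 66² − 104·32 = 1028
m = 1028 > 0,  v_rel·d = 66 > 0  ⇒  inside

inside=yes margin=1028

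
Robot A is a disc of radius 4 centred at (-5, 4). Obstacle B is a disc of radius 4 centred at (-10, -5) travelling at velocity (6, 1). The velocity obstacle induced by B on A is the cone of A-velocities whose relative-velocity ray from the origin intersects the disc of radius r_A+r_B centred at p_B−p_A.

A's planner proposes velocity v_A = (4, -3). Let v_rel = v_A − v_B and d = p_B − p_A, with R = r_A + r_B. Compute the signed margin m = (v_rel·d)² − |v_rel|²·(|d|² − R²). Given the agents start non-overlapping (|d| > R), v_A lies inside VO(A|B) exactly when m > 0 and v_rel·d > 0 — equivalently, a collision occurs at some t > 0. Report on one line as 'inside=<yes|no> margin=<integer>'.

d = (-5, -9),  |d|² = 106;  R = 4+4 = 8,  c = 106−8² = 42
v_rel = (-2, -4),  |v_rel|² = 20;  v_rel·d = (-2)·(-5) + (-4)·(-9) = 46
20·t² − 92·t + 42 = 0  ⇒  m = 46² − 20·42 = 1276
m = 1276 > 0,  v_rel·d = 46 > 0  ⇒  inside

inside=yes margin=1276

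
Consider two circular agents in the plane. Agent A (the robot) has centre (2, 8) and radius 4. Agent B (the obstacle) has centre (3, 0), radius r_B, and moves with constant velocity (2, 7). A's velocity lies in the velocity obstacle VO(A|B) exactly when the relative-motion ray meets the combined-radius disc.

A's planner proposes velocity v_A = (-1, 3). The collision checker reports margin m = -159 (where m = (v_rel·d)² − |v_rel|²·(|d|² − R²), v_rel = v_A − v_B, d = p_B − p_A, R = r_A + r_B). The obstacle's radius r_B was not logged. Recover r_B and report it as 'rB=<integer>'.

m = -159
d = (1, -8);  v_rel = (-3, -4),  |v_rel|² = 25
v_rel×d = (-3)·(-8) − (-4)·(1) = 28
since m = R²·25 − 28²:  R² = (784 + -159) / 25 = 25
R = √25 = 5  ⇒  r_B = 5 − 4 = 1

rB=1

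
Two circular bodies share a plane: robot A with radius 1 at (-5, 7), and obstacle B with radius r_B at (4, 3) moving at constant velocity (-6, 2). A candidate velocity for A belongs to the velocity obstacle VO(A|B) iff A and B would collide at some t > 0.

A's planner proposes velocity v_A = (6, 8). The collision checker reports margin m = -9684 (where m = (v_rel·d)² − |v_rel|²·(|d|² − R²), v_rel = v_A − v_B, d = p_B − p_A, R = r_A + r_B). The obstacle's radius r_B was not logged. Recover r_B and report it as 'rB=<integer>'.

m = -9684
d = (9, -4);  v_rel = (12, 6),  |v_rel|² = 180
v_rel×d = (12)·(-4) − (6)·(9) = -102
since m = R²·180 − (-102)²:  R² = (10404 + -9684) / 180 = 4
R = √4 = 2  ⇒  r_B = 2 − 1 = 1

rB=1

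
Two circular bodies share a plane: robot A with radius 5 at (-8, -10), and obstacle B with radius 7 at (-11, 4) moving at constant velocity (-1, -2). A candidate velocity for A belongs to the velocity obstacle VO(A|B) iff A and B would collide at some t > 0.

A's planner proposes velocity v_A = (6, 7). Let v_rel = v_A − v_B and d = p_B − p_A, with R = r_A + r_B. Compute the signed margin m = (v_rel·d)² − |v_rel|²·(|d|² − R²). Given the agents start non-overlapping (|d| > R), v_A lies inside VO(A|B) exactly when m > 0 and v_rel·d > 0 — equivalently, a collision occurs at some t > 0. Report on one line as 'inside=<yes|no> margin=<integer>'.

d = (-3, 14),  |d|² = 205;  R = 5+7 = 12,  c = 205−12² = 61
v_rel = (7, 9),  |v_rel|² = 130;  v_rel·d = (7)·(-3) + (9)·(14) = 105
130·t² − 210·t + 61 = 0  ⇒  m = 105² − 130·61 = 3095
m = 3095 > 0,  v_rel·d = 105 > 0  ⇒  inside

inside=yes margin=3095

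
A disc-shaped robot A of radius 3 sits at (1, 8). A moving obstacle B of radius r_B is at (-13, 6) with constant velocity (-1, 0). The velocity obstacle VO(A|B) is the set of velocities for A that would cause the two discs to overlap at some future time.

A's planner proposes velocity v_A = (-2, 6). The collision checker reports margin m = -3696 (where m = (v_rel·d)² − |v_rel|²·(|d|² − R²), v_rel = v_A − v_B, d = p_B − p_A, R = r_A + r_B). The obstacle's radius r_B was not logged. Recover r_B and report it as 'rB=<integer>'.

m = -3696
d = (-14, -2);  v_rel = (-1, 6),  |v_rel|² = 37
v_rel×d = (-1)·(-2) − (6)·(-14) = 86
since m = R²·37 − 86²:  R² = (7396 + -3696) / 37 = 100
R = √100 = 10  ⇒  r_B = 10 − 3 = 7

rB=7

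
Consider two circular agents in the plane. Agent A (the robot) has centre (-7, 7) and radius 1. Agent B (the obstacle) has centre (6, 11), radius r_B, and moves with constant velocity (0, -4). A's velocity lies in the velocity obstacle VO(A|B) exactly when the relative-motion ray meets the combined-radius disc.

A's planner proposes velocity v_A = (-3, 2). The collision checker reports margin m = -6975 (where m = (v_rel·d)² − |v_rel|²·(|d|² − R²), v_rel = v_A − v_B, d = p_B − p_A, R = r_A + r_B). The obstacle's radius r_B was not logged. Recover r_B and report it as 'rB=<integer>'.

m = -6975
d = (13, 4);  v_rel = (-3, 6),  |v_rel|² = 45
v_rel×d = (-3)·(4) − (6)·(13) = -90
since m = R²·45 − (-90)²:  R² = (8100 + -6975) / 45 = 25
R = √25 = 5  ⇒  r_B = 5 − 1 = 4

rB=4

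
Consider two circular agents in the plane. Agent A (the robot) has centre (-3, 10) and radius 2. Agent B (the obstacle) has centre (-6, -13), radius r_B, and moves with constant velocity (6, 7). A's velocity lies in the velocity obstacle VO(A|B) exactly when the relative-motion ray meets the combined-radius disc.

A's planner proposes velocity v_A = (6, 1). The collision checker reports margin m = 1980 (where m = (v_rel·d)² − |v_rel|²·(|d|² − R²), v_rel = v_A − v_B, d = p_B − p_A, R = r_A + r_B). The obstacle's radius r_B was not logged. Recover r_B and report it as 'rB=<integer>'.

m = 1980
d = (-3, -23);  v_rel = (0, -6),  |v_rel|² = 36
v_rel×d = (0)·(-23) − (-6)·(-3) = -18
since m = R²·36 − (-18)²:  R² = (324 + 1980) / 36 = 64
R = √64 = 8  ⇒  r_B = 8 − 2 = 6

rB=6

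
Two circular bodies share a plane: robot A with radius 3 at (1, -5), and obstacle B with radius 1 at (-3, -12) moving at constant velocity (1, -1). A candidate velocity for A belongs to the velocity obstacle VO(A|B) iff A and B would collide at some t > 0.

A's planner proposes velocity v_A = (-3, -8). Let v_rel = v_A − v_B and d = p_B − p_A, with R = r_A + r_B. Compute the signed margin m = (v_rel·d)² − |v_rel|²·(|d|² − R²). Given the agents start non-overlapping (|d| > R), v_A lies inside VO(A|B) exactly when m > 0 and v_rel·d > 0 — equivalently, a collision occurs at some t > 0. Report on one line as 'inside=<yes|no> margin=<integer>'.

d = (-4, -7),  |d|² = 65;  R = 3+1 = 4,  c = 65−4² = 49
v_rel = (-4, -7),  |v_rel|² = 65;  v_rel·d = (-4)·(-4) + (-7)·(-7) = 65
65·t² − 130·t + 49 = 0  ⇒  m = 65² − 65·49 = 1040
m = 1040 > 0,  v_rel·d = 65 > 0  ⇒  inside

inside=yes margin=1040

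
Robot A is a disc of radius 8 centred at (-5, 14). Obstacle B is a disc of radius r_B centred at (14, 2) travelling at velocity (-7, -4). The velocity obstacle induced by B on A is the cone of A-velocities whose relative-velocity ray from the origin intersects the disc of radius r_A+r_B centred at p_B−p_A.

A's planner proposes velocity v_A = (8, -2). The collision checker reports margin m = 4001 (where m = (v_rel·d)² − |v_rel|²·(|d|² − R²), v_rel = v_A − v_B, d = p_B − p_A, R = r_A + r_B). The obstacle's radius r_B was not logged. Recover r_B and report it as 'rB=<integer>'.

m = 4001
d = (19, -12);  v_rel = (15, 2),  |v_rel|² = 229
v_rel×d = (15)·(-12) − (2)·(19) = -218
since m = R²·229 − (-218)²:  R² = (47524 + 4001) / 229 = 225
R = √225 = 15  ⇒  r_B = 15 − 8 = 7

rB=7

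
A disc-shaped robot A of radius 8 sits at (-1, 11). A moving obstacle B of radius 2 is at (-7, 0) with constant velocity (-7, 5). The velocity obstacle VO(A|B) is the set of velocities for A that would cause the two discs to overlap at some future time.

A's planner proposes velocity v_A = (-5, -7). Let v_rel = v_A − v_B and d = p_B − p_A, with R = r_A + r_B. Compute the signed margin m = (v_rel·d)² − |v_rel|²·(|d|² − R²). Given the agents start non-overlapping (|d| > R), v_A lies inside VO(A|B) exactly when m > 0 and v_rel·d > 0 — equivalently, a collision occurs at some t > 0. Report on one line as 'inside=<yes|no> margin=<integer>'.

d = (-6, -11),  |d|² = 157;  R = 8+2 = 10,  c = 157−10² = 57
v_rel = (2, -12),  |v_rel|² = 148;  v_rel·d = (2)·(-6) + (-12)·(-11) = 120
148·t² − 240·t + 57 = 0  ⇒  m = 120² − 148·57 = 5964
m = 5964 > 0,  v_rel·d = 120 > 0  ⇒  inside

inside=yes margin=5964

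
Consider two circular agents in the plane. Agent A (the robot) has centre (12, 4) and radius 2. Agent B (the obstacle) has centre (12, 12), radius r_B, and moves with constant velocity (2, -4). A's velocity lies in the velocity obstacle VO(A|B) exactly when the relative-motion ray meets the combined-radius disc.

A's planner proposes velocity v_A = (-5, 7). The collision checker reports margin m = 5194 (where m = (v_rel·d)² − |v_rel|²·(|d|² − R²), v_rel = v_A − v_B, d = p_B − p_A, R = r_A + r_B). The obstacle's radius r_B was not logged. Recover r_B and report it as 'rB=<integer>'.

m = 5194
d = (0, 8);  v_rel = (-7, 11),  |v_rel|² = 170
v_rel×d = (-7)·(8) − (11)·(0) = -56
since m = R²·170 − (-56)²:  R² = (3136 + 5194) / 170 = 49
R = √49 = 7  ⇒  r_B = 7 − 2 = 5

rB=5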